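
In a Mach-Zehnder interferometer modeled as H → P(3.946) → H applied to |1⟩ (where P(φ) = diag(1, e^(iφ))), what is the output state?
(0.8468 + 0.3602i)|0⟩ + (0.1532 - 0.3602i)|1⟩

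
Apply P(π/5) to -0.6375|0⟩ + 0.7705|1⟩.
-0.6375|0⟩ + (0.6233 + 0.4529i)|1⟩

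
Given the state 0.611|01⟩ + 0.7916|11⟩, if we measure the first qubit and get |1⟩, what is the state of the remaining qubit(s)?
|1⟩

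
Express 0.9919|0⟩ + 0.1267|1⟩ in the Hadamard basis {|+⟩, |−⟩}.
0.791|+⟩ + 0.6118|−⟩

With |ψ⟩ = α|0⟩ + β|1⟩, the Hadamard-basis coefficients are ⟨+|ψ⟩ = (α + β)/√2 and ⟨−|ψ⟩ = (α − β)/√2.
Here α = 0.9919, β = 0.1267: (α + β)/√2 = 0.791, (α − β)/√2 = 0.6118.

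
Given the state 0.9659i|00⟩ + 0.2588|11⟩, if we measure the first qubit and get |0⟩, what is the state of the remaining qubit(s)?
i|0⟩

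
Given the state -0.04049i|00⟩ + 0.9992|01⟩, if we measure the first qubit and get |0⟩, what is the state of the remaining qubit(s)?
-0.04049i|0⟩ + 0.9992|1⟩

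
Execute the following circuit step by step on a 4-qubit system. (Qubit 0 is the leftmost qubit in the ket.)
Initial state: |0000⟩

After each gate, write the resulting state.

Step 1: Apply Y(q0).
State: i|1000⟩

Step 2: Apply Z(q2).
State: i|1000⟩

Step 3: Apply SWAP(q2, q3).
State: i|1000⟩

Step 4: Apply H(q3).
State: (1/√2)i|1000⟩ + (1/√2)i|1001⟩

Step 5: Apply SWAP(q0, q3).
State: (1/√2)i|0001⟩ + (1/√2)i|1001⟩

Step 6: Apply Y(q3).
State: 1/√2|0000⟩ + 1/√2|1000⟩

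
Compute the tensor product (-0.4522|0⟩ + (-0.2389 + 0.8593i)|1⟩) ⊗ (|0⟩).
-0.4522|00⟩ + (-0.2389 + 0.8593i)|10⟩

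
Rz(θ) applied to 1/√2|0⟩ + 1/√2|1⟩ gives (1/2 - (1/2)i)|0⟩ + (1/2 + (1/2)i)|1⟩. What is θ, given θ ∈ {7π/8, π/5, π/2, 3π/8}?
π/2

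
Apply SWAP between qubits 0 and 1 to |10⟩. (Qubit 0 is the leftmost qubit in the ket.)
|01⟩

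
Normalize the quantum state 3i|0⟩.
i|0⟩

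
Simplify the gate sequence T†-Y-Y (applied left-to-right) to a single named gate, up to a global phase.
T†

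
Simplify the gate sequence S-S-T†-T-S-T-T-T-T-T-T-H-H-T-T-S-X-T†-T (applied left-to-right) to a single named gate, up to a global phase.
X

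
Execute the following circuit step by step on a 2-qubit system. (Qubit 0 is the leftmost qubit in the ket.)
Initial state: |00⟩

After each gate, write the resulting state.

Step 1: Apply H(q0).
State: 1/√2|00⟩ + 1/√2|10⟩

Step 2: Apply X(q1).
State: 1/√2|01⟩ + 1/√2|11⟩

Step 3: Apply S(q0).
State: 1/√2|01⟩ + (1/√2)i|11⟩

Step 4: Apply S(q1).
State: (1/√2)i|01⟩ - 1/√2|11⟩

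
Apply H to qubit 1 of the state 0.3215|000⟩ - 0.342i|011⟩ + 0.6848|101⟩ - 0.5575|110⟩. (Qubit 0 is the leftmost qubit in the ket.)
0.2273|000⟩ - 0.2418i|001⟩ + 0.2273|010⟩ + 0.2418i|011⟩ - 0.3942|100⟩ + 0.4842|101⟩ + 0.3942|110⟩ + 0.4842|111⟩

H on qubit 1 mixes each pair of kets that differ only in qubit 1: amplitudes (a, b) of (|…0…⟩, |…1…⟩) become ((a + b)/√2, (a − b)/√2). Kets absent from the input have amplitude 0.
(|000⟩, |010⟩): (a, b) = (0.3215, 0) → (0.2273, 0.2273)
(|001⟩, |011⟩): (a, b) = (0, -0.342i) → (-0.2418i, 0.2418i)
(|100⟩, |110⟩): (a, b) = (0, -0.5575) → (-0.3942, 0.3942)
(|101⟩, |111⟩): (a, b) = (0.6848, 0) → (0.4842, 0.4842)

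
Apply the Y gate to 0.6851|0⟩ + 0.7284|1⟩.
-0.7284i|0⟩ + 0.6851i|1⟩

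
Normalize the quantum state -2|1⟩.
-|1⟩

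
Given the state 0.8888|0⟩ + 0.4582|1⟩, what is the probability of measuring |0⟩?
0.79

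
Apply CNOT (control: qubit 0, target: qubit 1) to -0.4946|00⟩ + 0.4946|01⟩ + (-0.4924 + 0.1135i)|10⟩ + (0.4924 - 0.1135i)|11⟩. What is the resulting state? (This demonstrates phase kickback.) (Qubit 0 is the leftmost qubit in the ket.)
-0.4946|00⟩ + 0.4946|01⟩ + (0.4924 - 0.1135i)|10⟩ + (-0.4924 + 0.1135i)|11⟩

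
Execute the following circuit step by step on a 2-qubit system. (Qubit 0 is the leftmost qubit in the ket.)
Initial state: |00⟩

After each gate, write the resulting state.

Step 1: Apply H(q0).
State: 1/√2|00⟩ + 1/√2|10⟩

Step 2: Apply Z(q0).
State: 1/√2|00⟩ - 1/√2|10⟩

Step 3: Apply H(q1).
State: 1/2|00⟩ + 1/2|01⟩ - 1/2|10⟩ - 1/2|11⟩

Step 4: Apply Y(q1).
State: -(1/2)i|00⟩ + (1/2)i|01⟩ + (1/2)i|10⟩ - (1/2)i|11⟩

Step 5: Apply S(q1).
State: -(1/2)i|00⟩ - 1/2|01⟩ + (1/2)i|10⟩ + 1/2|11⟩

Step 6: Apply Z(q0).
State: -(1/2)i|00⟩ - 1/2|01⟩ - (1/2)i|10⟩ - 1/2|11⟩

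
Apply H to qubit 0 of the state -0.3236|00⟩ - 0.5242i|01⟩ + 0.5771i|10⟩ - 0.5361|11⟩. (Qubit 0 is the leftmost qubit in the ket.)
(-0.2288 + 0.4081i)|00⟩ + (-0.3791 - 0.3707i)|01⟩ + (-0.2288 - 0.4081i)|10⟩ + (0.3791 - 0.3707i)|11⟩

H on qubit 0 mixes each pair of kets that differ only in qubit 0: amplitudes (a, b) of (|…0…⟩, |…1…⟩) become ((a + b)/√2, (a − b)/√2). Kets absent from the input have amplitude 0.
(|00⟩, |10⟩): (a, b) = (-0.3236, 0.5771i) → ((-0.2288 + 0.4081i), (-0.2288 - 0.4081i))
(|01⟩, |11⟩): (a, b) = (-0.5242i, -0.5361) → ((-0.3791 - 0.3707i), (0.3791 - 0.3707i))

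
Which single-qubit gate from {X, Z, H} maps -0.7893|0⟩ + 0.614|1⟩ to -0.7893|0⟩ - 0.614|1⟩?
Z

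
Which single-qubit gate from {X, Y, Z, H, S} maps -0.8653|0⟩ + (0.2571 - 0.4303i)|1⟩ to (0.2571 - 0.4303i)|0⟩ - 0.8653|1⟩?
X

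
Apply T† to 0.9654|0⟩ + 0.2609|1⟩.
0.9654|0⟩ + (0.1845 - 0.1845i)|1⟩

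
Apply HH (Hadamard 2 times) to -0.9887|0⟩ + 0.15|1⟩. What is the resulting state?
-0.9887|0⟩ + 0.15|1⟩

H² = I, so an even number of Hadamards cancels: H^2 = I and the state is unchanged.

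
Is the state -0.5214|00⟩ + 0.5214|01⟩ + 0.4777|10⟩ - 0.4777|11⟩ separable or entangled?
Separable

Writing the state as a|00⟩ + b|01⟩ + c|10⟩ + d|11⟩, it is a product state iff ad − bc = 0.
Here (a, b, c, d) = (-0.5214, 0.5214, 0.4777, -0.4777): ad − bc = (-0.5214)(-0.4777) − (0.5214)(0.4777) = 0, so the state is separable.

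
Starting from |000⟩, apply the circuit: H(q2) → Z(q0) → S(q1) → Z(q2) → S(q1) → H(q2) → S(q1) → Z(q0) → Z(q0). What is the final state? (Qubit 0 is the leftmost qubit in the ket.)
|001⟩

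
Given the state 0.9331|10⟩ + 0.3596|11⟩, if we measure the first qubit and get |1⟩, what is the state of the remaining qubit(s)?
0.9331|0⟩ + 0.3596|1⟩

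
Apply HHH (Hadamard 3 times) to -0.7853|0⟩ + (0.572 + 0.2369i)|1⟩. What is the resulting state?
(-0.1508 + 0.1675i)|0⟩ + (-0.9598 - 0.1675i)|1⟩

H² = I, so H^3 = H: a single Hadamard. With (a, b) = (-0.7853, (0.572 + 0.2369i)), H gives ((a + b)/√2, (a − b)/√2) = ((-0.1508 + 0.1675i), (-0.9598 - 0.1675i)).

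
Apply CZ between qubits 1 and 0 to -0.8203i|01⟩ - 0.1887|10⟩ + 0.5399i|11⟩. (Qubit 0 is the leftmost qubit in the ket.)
-0.8203i|01⟩ - 0.1887|10⟩ - 0.5399i|11⟩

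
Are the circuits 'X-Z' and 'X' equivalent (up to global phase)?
No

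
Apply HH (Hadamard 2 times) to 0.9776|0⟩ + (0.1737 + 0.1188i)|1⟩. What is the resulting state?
0.9776|0⟩ + (0.1737 + 0.1188i)|1⟩

H² = I, so an even number of Hadamards cancels: H^2 = I and the state is unchanged.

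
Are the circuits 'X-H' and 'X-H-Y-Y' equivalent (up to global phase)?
Yes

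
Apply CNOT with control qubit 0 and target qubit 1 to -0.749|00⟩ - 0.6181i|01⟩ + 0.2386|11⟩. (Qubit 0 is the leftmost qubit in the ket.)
-0.749|00⟩ - 0.6181i|01⟩ + 0.2386|10⟩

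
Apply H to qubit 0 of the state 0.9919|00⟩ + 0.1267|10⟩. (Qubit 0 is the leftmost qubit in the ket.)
0.791|00⟩ + 0.6118|10⟩

H on qubit 0 mixes each pair of kets that differ only in qubit 0: amplitudes (a, b) of (|…0…⟩, |…1…⟩) become ((a + b)/√2, (a − b)/√2). Kets absent from the input have amplitude 0.
(|00⟩, |10⟩): (a, b) = (0.9919, 0.1267) → (0.791, 0.6118)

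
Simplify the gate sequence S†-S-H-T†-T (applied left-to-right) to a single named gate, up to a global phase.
H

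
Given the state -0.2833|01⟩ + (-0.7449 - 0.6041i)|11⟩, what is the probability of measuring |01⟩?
0.08026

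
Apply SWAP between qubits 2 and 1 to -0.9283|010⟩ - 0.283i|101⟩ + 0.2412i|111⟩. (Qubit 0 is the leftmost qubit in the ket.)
-0.9283|001⟩ - 0.283i|110⟩ + 0.2412i|111⟩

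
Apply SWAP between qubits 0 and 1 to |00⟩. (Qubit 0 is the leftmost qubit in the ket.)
|00⟩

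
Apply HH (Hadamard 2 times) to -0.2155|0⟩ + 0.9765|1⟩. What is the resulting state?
-0.2155|0⟩ + 0.9765|1⟩

H² = I, so an even number of Hadamards cancels: H^2 = I and the state is unchanged.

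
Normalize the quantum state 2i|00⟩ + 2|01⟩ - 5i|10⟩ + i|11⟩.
0.343i|00⟩ + 0.343|01⟩ - 0.8575i|10⟩ + 0.1715i|11⟩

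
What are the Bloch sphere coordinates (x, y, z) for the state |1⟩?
(0, 0, -1)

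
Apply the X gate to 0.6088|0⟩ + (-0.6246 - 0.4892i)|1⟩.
(-0.6246 - 0.4892i)|0⟩ + 0.6088|1⟩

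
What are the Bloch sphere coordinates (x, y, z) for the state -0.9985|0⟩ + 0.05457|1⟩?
(-0.109, 0, 0.994)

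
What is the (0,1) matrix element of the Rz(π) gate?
0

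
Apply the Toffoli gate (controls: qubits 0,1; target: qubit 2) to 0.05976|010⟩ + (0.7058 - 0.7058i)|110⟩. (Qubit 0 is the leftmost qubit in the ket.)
0.05976|010⟩ + (0.7058 - 0.7058i)|111⟩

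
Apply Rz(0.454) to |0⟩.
(0.9743 - 0.2251i)|0⟩

Rz(0.454) = [[e^(−iθ/2), 0], [0, e^(iθ/2)]] with e^(±iθ/2) = cos(θ/2) ± i·sin(θ/2); θ = 0.454, cos(θ/2) ≈ 0.974346, sin(θ/2) ≈ 0.225056.
With a = amp(|0⟩) = 1 and b = amp(|1⟩) = 0:
new amp(|0⟩) = (0.974346 - 0.225056i)·a = (0.9743 - 0.2251i)
new amp(|1⟩) = (0.974346 + 0.225056i)·b = 0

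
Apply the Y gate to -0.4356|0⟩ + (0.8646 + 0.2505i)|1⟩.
(0.2505 - 0.8646i)|0⟩ - 0.4356i|1⟩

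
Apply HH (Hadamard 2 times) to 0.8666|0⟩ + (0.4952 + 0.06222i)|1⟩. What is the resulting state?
0.8666|0⟩ + (0.4952 + 0.06222i)|1⟩

H² = I, so an even number of Hadamards cancels: H^2 = I and the state is unchanged.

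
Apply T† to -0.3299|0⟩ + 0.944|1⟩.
-0.3299|0⟩ + (0.6675 - 0.6675i)|1⟩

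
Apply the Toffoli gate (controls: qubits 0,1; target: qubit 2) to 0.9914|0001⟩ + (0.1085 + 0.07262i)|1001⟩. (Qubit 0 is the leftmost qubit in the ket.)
0.9914|0001⟩ + (0.1085 + 0.07262i)|1001⟩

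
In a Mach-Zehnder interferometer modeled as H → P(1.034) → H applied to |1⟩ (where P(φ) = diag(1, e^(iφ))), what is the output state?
(0.2443 - 0.4297i)|0⟩ + (0.7557 + 0.4297i)|1⟩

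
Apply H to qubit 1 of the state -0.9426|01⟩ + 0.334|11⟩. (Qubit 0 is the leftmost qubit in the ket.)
-0.6665|00⟩ + 0.6665|01⟩ + 0.2362|10⟩ - 0.2362|11⟩

H on qubit 1 mixes each pair of kets that differ only in qubit 1: amplitudes (a, b) of (|…0…⟩, |…1…⟩) become ((a + b)/√2, (a − b)/√2). Kets absent from the input have amplitude 0.
(|00⟩, |01⟩): (a, b) = (0, -0.9426) → (-0.6665, 0.6665)
(|10⟩, |11⟩): (a, b) = (0, 0.334) → (0.2362, -0.2362)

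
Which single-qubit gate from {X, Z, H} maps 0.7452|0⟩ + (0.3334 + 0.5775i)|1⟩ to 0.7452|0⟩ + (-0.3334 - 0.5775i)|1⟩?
Z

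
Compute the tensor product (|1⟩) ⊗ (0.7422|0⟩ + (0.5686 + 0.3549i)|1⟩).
0.7422|10⟩ + (0.5686 + 0.3549i)|11⟩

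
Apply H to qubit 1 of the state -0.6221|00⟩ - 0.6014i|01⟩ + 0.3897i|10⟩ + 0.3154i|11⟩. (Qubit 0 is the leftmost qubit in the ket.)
(-0.4399 - 0.4253i)|00⟩ + (-0.4399 + 0.4253i)|01⟩ + 0.4986i|10⟩ + 0.05254i|11⟩

H on qubit 1 mixes each pair of kets that differ only in qubit 1: amplitudes (a, b) of (|…0…⟩, |…1…⟩) become ((a + b)/√2, (a − b)/√2). Kets absent from the input have amplitude 0.
(|00⟩, |01⟩): (a, b) = (-0.6221, -0.6014i) → ((-0.4399 - 0.4253i), (-0.4399 + 0.4253i))
(|10⟩, |11⟩): (a, b) = (0.3897i, 0.3154i) → (0.4986i, 0.05254i)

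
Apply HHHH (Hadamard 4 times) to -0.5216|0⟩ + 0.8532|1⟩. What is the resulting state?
-0.5216|0⟩ + 0.8532|1⟩

H² = I, so an even number of Hadamards cancels: H^4 = I and the state is unchanged.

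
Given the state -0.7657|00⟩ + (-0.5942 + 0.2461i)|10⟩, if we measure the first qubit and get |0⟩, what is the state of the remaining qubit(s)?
-|0⟩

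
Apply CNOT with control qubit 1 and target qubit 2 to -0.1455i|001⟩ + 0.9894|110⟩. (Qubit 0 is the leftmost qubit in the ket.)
-0.1455i|001⟩ + 0.9894|111⟩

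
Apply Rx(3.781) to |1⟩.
-0.9493i|0⟩ - 0.3143|1⟩

Rx(3.781) = [[cos(θ/2), −i·sin(θ/2)], [−i·sin(θ/2), cos(θ/2)]]; θ = 3.781, cos(θ/2) ≈ -0.314285, sin(θ/2) ≈ 0.949329.
With a = amp(|0⟩) = 0 and b = amp(|1⟩) = 1:
new amp(|0⟩) = (-0.314285)·a + (-0.949329i)·b = -0.9493i
new amp(|1⟩) = (-0.949329i)·a + (-0.314285)·b = -0.3143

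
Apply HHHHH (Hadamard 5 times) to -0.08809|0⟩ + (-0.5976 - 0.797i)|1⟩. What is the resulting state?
(-0.4849 - 0.5636i)|0⟩ + (0.3603 + 0.5636i)|1⟩

H² = I, so H^5 = H: a single Hadamard. With (a, b) = (-0.08809, (-0.5976 - 0.797i)), H gives ((a + b)/√2, (a − b)/√2) = ((-0.4849 - 0.5636i), (0.3603 + 0.5636i)).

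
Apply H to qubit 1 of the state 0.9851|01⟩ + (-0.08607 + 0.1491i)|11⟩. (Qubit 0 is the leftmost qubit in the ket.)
0.6966|00⟩ - 0.6966|01⟩ + (-0.06086 + 0.1054i)|10⟩ + (0.06086 - 0.1054i)|11⟩

H on qubit 1 mixes each pair of kets that differ only in qubit 1: amplitudes (a, b) of (|…0…⟩, |…1…⟩) become ((a + b)/√2, (a − b)/√2). Kets absent from the input have amplitude 0.
(|00⟩, |01⟩): (a, b) = (0, 0.9851) → (0.6966, -0.6966)
(|10⟩, |11⟩): (a, b) = (0, (-0.08607 + 0.1491i)) → ((-0.06086 + 0.1054i), (0.06086 - 0.1054i))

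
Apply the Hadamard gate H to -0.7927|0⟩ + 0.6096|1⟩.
-0.1295|0⟩ - 0.9916|1⟩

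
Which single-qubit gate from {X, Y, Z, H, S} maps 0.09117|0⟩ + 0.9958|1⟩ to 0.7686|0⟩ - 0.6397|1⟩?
H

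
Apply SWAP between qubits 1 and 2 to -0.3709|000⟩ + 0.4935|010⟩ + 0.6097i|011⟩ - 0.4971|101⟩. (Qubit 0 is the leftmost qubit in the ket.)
-0.3709|000⟩ + 0.4935|001⟩ + 0.6097i|011⟩ - 0.4971|110⟩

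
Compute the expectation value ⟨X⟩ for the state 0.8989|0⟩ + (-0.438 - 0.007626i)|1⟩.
-0.7874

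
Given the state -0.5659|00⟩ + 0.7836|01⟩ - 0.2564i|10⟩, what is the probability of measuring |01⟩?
0.614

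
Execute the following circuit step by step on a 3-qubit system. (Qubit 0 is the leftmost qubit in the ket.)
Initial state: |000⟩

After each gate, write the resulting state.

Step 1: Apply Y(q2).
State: i|001⟩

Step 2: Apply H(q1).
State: (1/√2)i|001⟩ + (1/√2)i|011⟩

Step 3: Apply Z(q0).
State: (1/√2)i|001⟩ + (1/√2)i|011⟩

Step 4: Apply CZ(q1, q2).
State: (1/√2)i|001⟩ - (1/√2)i|011⟩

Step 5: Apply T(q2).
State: (-1/2 + (1/2)i)|001⟩ + (1/2 - (1/2)i)|011⟩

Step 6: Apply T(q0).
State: (-1/2 + (1/2)i)|001⟩ + (1/2 - (1/2)i)|011⟩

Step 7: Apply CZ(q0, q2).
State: (-1/2 + (1/2)i)|001⟩ + (1/2 - (1/2)i)|011⟩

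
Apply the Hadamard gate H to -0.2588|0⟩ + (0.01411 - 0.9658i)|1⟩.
(-0.173 - 0.6829i)|0⟩ + (-0.193 + 0.6829i)|1⟩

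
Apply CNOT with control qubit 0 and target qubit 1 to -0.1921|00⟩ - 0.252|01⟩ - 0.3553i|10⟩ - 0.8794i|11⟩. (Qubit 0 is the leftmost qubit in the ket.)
-0.1921|00⟩ - 0.252|01⟩ - 0.8794i|10⟩ - 0.3553i|11⟩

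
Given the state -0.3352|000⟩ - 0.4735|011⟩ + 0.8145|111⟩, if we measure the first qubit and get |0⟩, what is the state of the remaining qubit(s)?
-0.5778|00⟩ - 0.8162|11⟩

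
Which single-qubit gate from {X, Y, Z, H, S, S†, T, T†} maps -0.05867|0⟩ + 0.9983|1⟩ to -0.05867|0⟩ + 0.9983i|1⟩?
S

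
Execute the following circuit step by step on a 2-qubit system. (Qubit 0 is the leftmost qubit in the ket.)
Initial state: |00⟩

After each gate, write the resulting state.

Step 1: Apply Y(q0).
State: i|10⟩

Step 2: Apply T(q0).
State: (-1/√2 + (1/√2)i)|10⟩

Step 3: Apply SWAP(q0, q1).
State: (-1/√2 + (1/√2)i)|01⟩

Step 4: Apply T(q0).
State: (-1/√2 + (1/√2)i)|01⟩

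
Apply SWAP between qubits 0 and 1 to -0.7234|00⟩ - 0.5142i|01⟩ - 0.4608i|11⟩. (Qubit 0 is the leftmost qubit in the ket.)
-0.7234|00⟩ - 0.5142i|10⟩ - 0.4608i|11⟩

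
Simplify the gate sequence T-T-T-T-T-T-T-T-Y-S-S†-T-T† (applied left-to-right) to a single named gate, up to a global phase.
Y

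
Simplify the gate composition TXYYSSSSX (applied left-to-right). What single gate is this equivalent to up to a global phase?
T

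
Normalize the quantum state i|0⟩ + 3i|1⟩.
0.3162i|0⟩ + 0.9487i|1⟩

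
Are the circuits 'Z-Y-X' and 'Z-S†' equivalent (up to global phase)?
No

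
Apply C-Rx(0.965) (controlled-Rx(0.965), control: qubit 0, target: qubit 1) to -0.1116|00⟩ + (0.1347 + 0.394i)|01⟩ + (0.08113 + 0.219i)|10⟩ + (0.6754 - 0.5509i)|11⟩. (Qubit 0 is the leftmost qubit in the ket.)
-0.1116|00⟩ + (0.1347 + 0.394i)|01⟩ + (-0.1837 - 0.1194i)|10⟩ + (0.6999 - 0.5257i)|11⟩

C-Rx(0.965) leaves the control-|0⟩ kets |00⟩, |01⟩ unchanged and applies Rx(0.965) to qubit 1 on the control-|1⟩ pair (|10⟩, |11⟩).
Rx(0.965) = [[cos(θ/2), −i·sin(θ/2)], [−i·sin(θ/2), cos(θ/2)]]; θ = 0.965, cos(θ/2) ≈ 0.885838, sin(θ/2) ≈ 0.463995.
With a = amp(|10⟩) = (0.08113 + 0.219i) and b = amp(|11⟩) = (0.6754 - 0.5509i):
new amp(|10⟩) = (0.885838)·a + (-0.463995i)·b = (-0.1837 - 0.1194i)
new amp(|11⟩) = (-0.463995i)·a + (0.885838)·b = (0.6999 - 0.5257i)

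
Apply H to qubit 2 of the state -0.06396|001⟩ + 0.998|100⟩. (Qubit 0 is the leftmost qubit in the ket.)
-0.04523|000⟩ + 0.04523|001⟩ + 0.7057|100⟩ + 0.7057|101⟩

H on qubit 2 mixes each pair of kets that differ only in qubit 2: amplitudes (a, b) of (|…0…⟩, |…1…⟩) become ((a + b)/√2, (a − b)/√2). Kets absent from the input have amplitude 0.
(|000⟩, |001⟩): (a, b) = (0, -0.06396) → (-0.04523, 0.04523)
(|100⟩, |101⟩): (a, b) = (0.998, 0) → (0.7057, 0.7057)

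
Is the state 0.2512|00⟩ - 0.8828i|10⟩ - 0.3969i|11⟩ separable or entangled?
Entangled

Writing the state as a|00⟩ + b|01⟩ + c|10⟩ + d|11⟩, it is a product state iff ad − bc = 0.
Here (a, b, c, d) = (0.2512, 0, -0.8828i, -0.3969i): ad − bc = (0.2512)(-0.3969i) − (0)(-0.8828i) = -0.0997i ≠ 0, so the state is entangled.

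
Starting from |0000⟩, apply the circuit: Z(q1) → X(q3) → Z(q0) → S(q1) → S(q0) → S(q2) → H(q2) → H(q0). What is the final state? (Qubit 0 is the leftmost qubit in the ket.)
1/2|0001⟩ + 1/2|0011⟩ + 1/2|1001⟩ + 1/2|1011⟩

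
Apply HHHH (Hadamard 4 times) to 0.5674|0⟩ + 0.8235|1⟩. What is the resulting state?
0.5674|0⟩ + 0.8235|1⟩

H² = I, so an even number of Hadamards cancels: H^4 = I and the state is unchanged.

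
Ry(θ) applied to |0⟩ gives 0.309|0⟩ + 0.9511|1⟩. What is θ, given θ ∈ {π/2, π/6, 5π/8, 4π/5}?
4π/5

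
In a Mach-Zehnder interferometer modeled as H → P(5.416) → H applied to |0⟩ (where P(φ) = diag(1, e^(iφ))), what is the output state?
(0.8235 - 0.3813i)|0⟩ + (0.1765 + 0.3813i)|1⟩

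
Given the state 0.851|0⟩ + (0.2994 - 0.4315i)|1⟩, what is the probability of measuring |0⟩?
0.7242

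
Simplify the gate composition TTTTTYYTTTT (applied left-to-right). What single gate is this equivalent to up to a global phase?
T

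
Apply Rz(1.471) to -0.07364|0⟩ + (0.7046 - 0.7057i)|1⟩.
(-0.0546 + 0.04941i)|0⟩ + (0.996 - 0.05052i)|1⟩

Rz(1.471) = [[e^(−iθ/2), 0], [0, e^(iθ/2)]] with e^(±iθ/2) = cos(θ/2) ± i·sin(θ/2); θ = 1.471, cos(θ/2) ≈ 0.741495, sin(θ/2) ≈ 0.670958.
With a = amp(|0⟩) = -0.07364 and b = amp(|1⟩) = (0.7046 - 0.7057i):
new amp(|0⟩) = (0.741495 - 0.670958i)·a = (-0.0546 + 0.04941i)
new amp(|1⟩) = (0.741495 + 0.670958i)·b = (0.996 - 0.05052i)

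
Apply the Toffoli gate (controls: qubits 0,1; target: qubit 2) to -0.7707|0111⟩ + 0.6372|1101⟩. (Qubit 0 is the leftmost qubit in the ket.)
-0.7707|0111⟩ + 0.6372|1111⟩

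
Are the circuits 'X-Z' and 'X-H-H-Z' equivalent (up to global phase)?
Yes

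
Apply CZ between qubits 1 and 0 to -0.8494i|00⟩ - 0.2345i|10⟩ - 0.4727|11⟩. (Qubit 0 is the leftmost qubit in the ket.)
-0.8494i|00⟩ - 0.2345i|10⟩ + 0.4727|11⟩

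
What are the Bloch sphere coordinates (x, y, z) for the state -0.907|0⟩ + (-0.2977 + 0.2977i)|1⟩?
(0.54, -0.54, 0.6454)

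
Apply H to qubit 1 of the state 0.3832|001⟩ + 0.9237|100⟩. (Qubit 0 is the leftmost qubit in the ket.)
0.271|001⟩ + 0.271|011⟩ + 0.6532|100⟩ + 0.6532|110⟩

H on qubit 1 mixes each pair of kets that differ only in qubit 1: amplitudes (a, b) of (|…0…⟩, |…1…⟩) become ((a + b)/√2, (a − b)/√2). Kets absent from the input have amplitude 0.
(|001⟩, |011⟩): (a, b) = (0.3832, 0) → (0.271, 0.271)
(|100⟩, |110⟩): (a, b) = (0.9237, 0) → (0.6532, 0.6532)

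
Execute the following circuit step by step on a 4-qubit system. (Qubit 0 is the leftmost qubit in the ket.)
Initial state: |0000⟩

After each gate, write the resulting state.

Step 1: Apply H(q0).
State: 1/√2|0000⟩ + 1/√2|1000⟩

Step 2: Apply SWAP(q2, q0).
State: 1/√2|0000⟩ + 1/√2|0010⟩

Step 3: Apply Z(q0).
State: 1/√2|0000⟩ + 1/√2|0010⟩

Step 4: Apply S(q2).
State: 1/√2|0000⟩ + (1/√2)i|0010⟩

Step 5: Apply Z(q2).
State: 1/√2|0000⟩ - (1/√2)i|0010⟩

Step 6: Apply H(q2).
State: (1/2 - (1/2)i)|0000⟩ + (1/2 + (1/2)i)|0010⟩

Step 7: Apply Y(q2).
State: (1/2 - (1/2)i)|0000⟩ + (1/2 + (1/2)i)|0010⟩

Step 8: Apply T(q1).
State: (1/2 - (1/2)i)|0000⟩ + (1/2 + (1/2)i)|0010⟩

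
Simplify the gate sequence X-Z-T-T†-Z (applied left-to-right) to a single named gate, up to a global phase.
X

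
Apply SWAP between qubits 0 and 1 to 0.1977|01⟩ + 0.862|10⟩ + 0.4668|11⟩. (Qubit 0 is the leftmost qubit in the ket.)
0.862|01⟩ + 0.1977|10⟩ + 0.4668|11⟩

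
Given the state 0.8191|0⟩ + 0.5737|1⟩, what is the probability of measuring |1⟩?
0.3291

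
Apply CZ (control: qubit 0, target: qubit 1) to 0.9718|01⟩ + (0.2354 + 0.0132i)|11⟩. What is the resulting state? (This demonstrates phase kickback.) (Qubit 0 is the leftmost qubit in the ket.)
0.9718|01⟩ + (-0.2354 - 0.0132i)|11⟩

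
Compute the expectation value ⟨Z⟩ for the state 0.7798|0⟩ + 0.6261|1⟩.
0.2161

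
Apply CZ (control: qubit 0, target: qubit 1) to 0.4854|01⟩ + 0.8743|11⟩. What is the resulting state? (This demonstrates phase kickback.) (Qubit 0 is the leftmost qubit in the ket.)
0.4854|01⟩ - 0.8743|11⟩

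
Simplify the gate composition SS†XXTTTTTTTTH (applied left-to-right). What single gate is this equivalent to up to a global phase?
H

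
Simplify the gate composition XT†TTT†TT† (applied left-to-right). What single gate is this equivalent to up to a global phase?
X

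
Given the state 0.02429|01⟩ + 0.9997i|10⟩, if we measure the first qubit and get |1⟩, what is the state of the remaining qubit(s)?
i|0⟩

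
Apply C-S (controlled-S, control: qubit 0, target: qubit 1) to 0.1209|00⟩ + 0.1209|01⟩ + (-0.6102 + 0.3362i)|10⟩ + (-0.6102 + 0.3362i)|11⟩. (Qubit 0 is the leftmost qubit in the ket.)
0.1209|00⟩ + 0.1209|01⟩ + (-0.6102 + 0.3362i)|10⟩ + (-0.3362 - 0.6102i)|11⟩

C-S leaves the control-|0⟩ kets |00⟩, |01⟩ unchanged and applies S to qubit 1 on the control-|1⟩ pair (|10⟩, |11⟩).
S = [[1, 0], [0, i]].
With a = amp(|10⟩) = (-0.6102 + 0.3362i) and b = amp(|11⟩) = (-0.6102 + 0.3362i):
new amp(|10⟩) = (1)·a = (-0.6102 + 0.3362i)
new amp(|11⟩) = (i)·b = (-0.3362 - 0.6102i)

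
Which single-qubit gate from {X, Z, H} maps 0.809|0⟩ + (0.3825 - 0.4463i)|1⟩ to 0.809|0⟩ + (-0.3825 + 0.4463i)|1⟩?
Z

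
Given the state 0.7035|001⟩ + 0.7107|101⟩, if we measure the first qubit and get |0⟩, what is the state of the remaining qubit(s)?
|01⟩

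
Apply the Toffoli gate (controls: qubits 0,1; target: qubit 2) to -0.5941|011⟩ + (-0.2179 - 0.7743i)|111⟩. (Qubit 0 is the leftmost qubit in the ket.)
-0.5941|011⟩ + (-0.2179 - 0.7743i)|110⟩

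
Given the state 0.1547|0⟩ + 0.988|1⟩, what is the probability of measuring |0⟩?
0.02393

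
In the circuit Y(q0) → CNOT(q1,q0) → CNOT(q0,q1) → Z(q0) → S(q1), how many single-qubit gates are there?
3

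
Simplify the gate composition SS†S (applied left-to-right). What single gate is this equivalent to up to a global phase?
S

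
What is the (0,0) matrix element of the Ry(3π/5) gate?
0.5878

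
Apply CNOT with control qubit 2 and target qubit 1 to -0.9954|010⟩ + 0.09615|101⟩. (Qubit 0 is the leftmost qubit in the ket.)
-0.9954|010⟩ + 0.09615|111⟩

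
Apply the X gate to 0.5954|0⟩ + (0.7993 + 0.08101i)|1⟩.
(0.7993 + 0.08101i)|0⟩ + 0.5954|1⟩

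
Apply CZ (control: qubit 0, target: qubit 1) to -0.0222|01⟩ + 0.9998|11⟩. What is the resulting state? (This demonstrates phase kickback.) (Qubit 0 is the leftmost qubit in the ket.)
-0.0222|01⟩ - 0.9998|11⟩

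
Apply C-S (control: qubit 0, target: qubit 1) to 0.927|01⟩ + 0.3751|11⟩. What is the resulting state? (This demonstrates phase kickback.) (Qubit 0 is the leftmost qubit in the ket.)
0.927|01⟩ + 0.3751i|11⟩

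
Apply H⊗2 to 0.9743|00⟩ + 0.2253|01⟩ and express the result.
0.5998|00⟩ + 0.3745|01⟩ + 0.5998|10⟩ + 0.3745|11⟩

H⊗2 gives amp(|y⟩) = (1/2) Σ_x (−1)^(x·y) amp(|x⟩), where x·y is the number of positions in which both x and y have a 1.
|00⟩: (0.9743 + 0.2253)/2 = 0.5998
|01⟩: (0.9743 - 0.2253)/2 = 0.3745
|10⟩: (0.9743 + 0.2253)/2 = 0.5998
|11⟩: (0.9743 - 0.2253)/2 = 0.3745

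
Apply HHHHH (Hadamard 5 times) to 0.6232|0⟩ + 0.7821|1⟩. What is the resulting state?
0.9937|0⟩ - 0.1124|1⟩

H² = I, so H^5 = H: a single Hadamard. With (a, b) = (0.6232, 0.7821), H gives ((a + b)/√2, (a − b)/√2) = (0.9937, -0.1124).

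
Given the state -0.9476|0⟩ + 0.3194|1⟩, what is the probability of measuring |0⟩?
0.8979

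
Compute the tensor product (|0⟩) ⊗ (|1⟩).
|01⟩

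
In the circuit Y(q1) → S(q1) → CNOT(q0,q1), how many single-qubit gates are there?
2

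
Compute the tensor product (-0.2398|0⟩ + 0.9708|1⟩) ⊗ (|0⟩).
-0.2398|00⟩ + 0.9708|10⟩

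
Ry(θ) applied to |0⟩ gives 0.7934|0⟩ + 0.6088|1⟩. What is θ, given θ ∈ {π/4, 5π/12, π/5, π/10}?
5π/12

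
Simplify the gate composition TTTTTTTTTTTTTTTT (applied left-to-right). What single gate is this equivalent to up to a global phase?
I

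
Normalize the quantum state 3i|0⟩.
i|0⟩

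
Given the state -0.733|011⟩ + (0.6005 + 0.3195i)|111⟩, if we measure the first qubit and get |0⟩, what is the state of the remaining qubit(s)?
-|11⟩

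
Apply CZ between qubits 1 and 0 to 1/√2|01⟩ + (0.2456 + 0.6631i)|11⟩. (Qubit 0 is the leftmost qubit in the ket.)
1/√2|01⟩ + (-0.2456 - 0.6631i)|11⟩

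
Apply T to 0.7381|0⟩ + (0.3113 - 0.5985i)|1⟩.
0.7381|0⟩ + (0.6433 - 0.2031i)|1⟩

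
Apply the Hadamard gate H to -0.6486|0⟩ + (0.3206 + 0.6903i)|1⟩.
(-0.2319 + 0.4881i)|0⟩ + (-0.6853 - 0.4881i)|1⟩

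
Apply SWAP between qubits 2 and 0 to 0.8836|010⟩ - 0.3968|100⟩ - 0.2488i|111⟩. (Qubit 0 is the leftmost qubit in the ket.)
-0.3968|001⟩ + 0.8836|010⟩ - 0.2488i|111⟩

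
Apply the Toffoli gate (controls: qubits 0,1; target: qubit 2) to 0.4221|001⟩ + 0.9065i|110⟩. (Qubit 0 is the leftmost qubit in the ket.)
0.4221|001⟩ + 0.9065i|111⟩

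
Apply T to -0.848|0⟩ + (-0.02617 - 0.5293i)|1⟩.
-0.848|0⟩ + (0.3558 - 0.3928i)|1⟩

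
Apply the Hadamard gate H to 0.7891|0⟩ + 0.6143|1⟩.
0.9924|0⟩ + 0.1236|1⟩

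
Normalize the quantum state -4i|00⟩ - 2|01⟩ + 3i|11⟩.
-0.7428i|00⟩ - 0.3714|01⟩ + 0.5571i|11⟩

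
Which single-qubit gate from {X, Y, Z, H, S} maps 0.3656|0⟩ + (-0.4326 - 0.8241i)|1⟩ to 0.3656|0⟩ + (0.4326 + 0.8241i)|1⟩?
Z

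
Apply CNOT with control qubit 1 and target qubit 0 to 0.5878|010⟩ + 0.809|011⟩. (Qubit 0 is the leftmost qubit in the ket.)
0.5878|110⟩ + 0.809|111⟩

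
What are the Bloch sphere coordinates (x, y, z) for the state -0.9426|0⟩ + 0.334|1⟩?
(-0.6297, 0, 0.7769)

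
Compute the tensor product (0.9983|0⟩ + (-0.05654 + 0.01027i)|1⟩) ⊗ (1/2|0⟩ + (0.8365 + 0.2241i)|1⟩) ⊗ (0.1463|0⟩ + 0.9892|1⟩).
0.07303|000⟩ + 0.4938|001⟩ + (0.1222 + 0.03273i)|010⟩ + (0.8261 + 0.2213i)|011⟩ + (-0.004136 + 0.0007513i)|100⟩ + (-0.02796 + 0.00508i)|101⟩ + (-0.007256 - 0.0005969i)|110⟩ + (-0.04906 - 0.004036i)|111⟩

amp(|b₁b₂…⟩) = product of the factor amplitudes for bits b₁, b₂, …; only kets whose every factor amplitude is nonzero survive.
|000⟩: (0.9983)(1/2)(0.1463) = 0.07303
|001⟩: (0.9983)(1/2)(0.9892) = 0.4938
|010⟩: (0.9983)(0.8365 + 0.2241i)(0.1463) = (0.1222 + 0.03273i)
|011⟩: (0.9983)(0.8365 + 0.2241i)(0.9892) = (0.8261 + 0.2213i)
|100⟩: (-0.05654 + 0.01027i)(1/2)(0.1463) = (-0.004136 + 0.0007513i)
|101⟩: (-0.05654 + 0.01027i)(1/2)(0.9892) = (-0.02796 + 0.00508i)
|110⟩: (-0.05654 + 0.01027i)(0.8365 + 0.2241i)(0.1463) = (-0.007256 - 0.0005969i)
|111⟩: (-0.05654 + 0.01027i)(0.8365 + 0.2241i)(0.9892) = (-0.04906 - 0.004036i)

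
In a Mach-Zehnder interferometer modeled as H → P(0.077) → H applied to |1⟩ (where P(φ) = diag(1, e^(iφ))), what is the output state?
(0.001482 - 0.03846i)|0⟩ + (0.9985 + 0.03846i)|1⟩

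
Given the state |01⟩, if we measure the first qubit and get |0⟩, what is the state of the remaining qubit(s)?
|1⟩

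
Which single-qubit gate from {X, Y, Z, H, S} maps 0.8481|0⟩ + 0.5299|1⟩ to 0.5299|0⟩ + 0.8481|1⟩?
X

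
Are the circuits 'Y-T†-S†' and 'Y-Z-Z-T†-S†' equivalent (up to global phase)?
Yes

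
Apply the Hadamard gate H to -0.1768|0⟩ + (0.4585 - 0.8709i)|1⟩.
(0.1992 - 0.6158i)|0⟩ + (-0.4492 + 0.6158i)|1⟩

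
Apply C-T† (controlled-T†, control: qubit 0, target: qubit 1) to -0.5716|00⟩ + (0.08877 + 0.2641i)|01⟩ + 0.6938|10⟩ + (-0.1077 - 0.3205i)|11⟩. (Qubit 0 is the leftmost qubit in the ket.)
-0.5716|00⟩ + (0.08877 + 0.2641i)|01⟩ + 0.6938|10⟩ + (-0.3028 - 0.1505i)|11⟩

C-T† leaves the control-|0⟩ kets |00⟩, |01⟩ unchanged and applies T† to qubit 1 on the control-|1⟩ pair (|10⟩, |11⟩).
T† = [[1, 0], [0, (1/√2 - (1/√2)i)]].
With a = amp(|10⟩) = 0.6938 and b = amp(|11⟩) = (-0.1077 - 0.3205i):
new amp(|10⟩) = (1)·a = 0.6938
new amp(|11⟩) = (1/√2 - (1/√2)i)·b = (-0.3028 - 0.1505i)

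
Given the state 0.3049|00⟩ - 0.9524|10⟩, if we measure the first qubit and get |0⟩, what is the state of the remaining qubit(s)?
|0⟩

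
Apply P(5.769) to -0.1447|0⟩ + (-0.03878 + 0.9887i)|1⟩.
-0.1447|0⟩ + (0.4525 + 0.8799i)|1⟩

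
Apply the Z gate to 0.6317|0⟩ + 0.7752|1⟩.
0.6317|0⟩ - 0.7752|1⟩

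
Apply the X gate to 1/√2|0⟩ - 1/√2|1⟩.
-1/√2|0⟩ + 1/√2|1⟩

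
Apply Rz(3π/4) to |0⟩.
(0.3827 - 0.9239i)|0⟩

Rz(3π/4) = [[e^(−iθ/2), 0], [0, e^(iθ/2)]] with e^(±iθ/2) = cos(θ/2) ± i·sin(θ/2); θ = 3π/4, cos(θ/2) ≈ 0.382683, sin(θ/2) ≈ 0.92388.
With a = amp(|0⟩) = 1 and b = amp(|1⟩) = 0:
new amp(|0⟩) = (0.382683 - 0.92388i)·a = (0.3827 - 0.9239i)
new amp(|1⟩) = (0.382683 + 0.92388i)·b = 0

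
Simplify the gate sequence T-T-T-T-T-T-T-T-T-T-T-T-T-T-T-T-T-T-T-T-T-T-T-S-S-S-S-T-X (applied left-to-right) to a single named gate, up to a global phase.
X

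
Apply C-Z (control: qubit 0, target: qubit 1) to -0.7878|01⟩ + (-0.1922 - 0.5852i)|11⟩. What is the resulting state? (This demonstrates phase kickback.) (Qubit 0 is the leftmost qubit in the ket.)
-0.7878|01⟩ + (0.1922 + 0.5852i)|11⟩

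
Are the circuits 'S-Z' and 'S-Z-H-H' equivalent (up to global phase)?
Yes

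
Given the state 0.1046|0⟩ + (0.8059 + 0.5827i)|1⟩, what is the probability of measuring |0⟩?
0.01094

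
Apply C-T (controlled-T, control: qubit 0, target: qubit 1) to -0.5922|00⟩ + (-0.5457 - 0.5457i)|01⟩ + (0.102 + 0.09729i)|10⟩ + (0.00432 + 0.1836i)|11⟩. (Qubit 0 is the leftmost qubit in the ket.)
-0.5922|00⟩ + (-0.5457 - 0.5457i)|01⟩ + (0.102 + 0.09729i)|10⟩ + (-0.1268 + 0.1329i)|11⟩

C-T leaves the control-|0⟩ kets |00⟩, |01⟩ unchanged and applies T to qubit 1 on the control-|1⟩ pair (|10⟩, |11⟩).
T = [[1, 0], [0, (1/√2 + (1/√2)i)]].
With a = amp(|10⟩) = (0.102 + 0.09729i) and b = amp(|11⟩) = (0.00432 + 0.1836i):
new amp(|10⟩) = (1)·a = (0.102 + 0.09729i)
new amp(|11⟩) = (1/√2 + (1/√2)i)·b = (-0.1268 + 0.1329i)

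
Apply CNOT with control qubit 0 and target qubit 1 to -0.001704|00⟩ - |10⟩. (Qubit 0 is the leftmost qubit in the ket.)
-0.001704|00⟩ - |11⟩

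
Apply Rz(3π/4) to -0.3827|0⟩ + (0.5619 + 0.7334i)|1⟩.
(-0.1465 + 0.3536i)|0⟩ + (-0.4625 + 0.7998i)|1⟩

Rz(3π/4) = [[e^(−iθ/2), 0], [0, e^(iθ/2)]] with e^(±iθ/2) = cos(θ/2) ± i·sin(θ/2); θ = 3π/4, cos(θ/2) ≈ 0.382683, sin(θ/2) ≈ 0.92388.
With a = amp(|0⟩) = -0.3827 and b = amp(|1⟩) = (0.5619 + 0.7334i):
new amp(|0⟩) = (0.382683 - 0.92388i)·a = (-0.1465 + 0.3536i)
new amp(|1⟩) = (0.382683 + 0.92388i)·b = (-0.4625 + 0.7998i)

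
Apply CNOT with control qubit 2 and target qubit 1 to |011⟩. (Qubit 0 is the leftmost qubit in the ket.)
|001⟩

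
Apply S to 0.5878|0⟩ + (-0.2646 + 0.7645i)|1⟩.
0.5878|0⟩ + (-0.7645 - 0.2646i)|1⟩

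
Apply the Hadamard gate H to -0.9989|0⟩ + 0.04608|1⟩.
-0.6737|0⟩ - 0.7389|1⟩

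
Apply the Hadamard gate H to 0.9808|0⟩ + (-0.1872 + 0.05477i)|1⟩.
(0.5612 + 0.03873i)|0⟩ + (0.8259 - 0.03873i)|1⟩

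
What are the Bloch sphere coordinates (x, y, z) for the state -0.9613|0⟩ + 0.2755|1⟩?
(-0.5297, 0, 0.8482)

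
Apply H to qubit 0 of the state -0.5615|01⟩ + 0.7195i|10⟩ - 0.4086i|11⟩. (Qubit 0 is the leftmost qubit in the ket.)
0.5088i|00⟩ + (-0.397 - 0.2889i)|01⟩ - 0.5088i|10⟩ + (-0.397 + 0.2889i)|11⟩

H on qubit 0 mixes each pair of kets that differ only in qubit 0: amplitudes (a, b) of (|…0…⟩, |…1…⟩) become ((a + b)/√2, (a − b)/√2). Kets absent from the input have amplitude 0.
(|00⟩, |10⟩): (a, b) = (0, 0.7195i) → (0.5088i, -0.5088i)
(|01⟩, |11⟩): (a, b) = (-0.5615, -0.4086i) → ((-0.397 - 0.2889i), (-0.397 + 0.2889i))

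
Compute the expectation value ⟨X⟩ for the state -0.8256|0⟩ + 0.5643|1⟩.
-0.9318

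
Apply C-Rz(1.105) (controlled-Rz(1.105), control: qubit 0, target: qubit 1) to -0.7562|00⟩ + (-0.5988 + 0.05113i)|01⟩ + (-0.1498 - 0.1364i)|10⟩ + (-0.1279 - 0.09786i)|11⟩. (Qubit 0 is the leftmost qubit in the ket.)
-0.7562|00⟩ + (-0.5988 + 0.05113i)|01⟩ + (-0.1991 - 0.03749i)|10⟩ + (-0.05751 - 0.1504i)|11⟩

C-Rz(1.105) leaves the control-|0⟩ kets |00⟩, |01⟩ unchanged and applies Rz(1.105) to qubit 1 on the control-|1⟩ pair (|10⟩, |11⟩).
Rz(1.105) = [[e^(−iθ/2), 0], [0, e^(iθ/2)]] with e^(±iθ/2) = cos(θ/2) ± i·sin(θ/2); θ = 1.105, cos(θ/2) ≈ 0.851215, sin(θ/2) ≈ 0.524817.
With a = amp(|10⟩) = (-0.1498 - 0.1364i) and b = amp(|11⟩) = (-0.1279 - 0.09786i):
new amp(|10⟩) = (0.851215 - 0.524817i)·a = (-0.1991 - 0.03749i)
new amp(|11⟩) = (0.851215 + 0.524817i)·b = (-0.05751 - 0.1504i)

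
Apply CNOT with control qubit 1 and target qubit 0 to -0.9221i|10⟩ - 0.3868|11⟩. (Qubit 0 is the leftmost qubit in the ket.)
-0.3868|01⟩ - 0.9221i|10⟩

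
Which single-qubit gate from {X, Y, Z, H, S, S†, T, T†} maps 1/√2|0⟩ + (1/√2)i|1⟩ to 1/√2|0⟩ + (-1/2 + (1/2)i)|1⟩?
T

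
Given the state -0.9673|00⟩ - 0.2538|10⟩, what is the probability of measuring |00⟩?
0.9357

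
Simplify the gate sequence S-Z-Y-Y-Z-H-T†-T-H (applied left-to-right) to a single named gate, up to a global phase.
S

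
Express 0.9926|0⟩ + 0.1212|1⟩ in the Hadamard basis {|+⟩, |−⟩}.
0.7876|+⟩ + 0.6162|−⟩

With |ψ⟩ = α|0⟩ + β|1⟩, the Hadamard-basis coefficients are ⟨+|ψ⟩ = (α + β)/√2 and ⟨−|ψ⟩ = (α − β)/√2.
Here α = 0.9926, β = 0.1212: (α + β)/√2 = 0.7876, (α − β)/√2 = 0.6162.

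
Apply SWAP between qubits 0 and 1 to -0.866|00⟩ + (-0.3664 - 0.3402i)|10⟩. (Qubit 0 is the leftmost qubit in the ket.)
-0.866|00⟩ + (-0.3664 - 0.3402i)|01⟩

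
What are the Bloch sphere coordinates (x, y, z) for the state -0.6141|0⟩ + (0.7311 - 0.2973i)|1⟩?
(-0.8979, 0.3651, -0.2458)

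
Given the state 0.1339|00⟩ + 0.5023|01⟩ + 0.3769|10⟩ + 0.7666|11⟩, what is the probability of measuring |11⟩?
0.5877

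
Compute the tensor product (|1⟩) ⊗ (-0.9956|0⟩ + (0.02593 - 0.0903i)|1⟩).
-0.9956|10⟩ + (0.02593 - 0.0903i)|11⟩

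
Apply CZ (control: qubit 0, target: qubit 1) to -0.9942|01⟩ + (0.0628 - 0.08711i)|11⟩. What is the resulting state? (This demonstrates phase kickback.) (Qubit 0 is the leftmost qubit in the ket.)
-0.9942|01⟩ + (-0.0628 + 0.08711i)|11⟩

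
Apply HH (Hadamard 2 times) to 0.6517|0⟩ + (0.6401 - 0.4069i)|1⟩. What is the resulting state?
0.6517|0⟩ + (0.6401 - 0.4069i)|1⟩

H² = I, so an even number of Hadamards cancels: H^2 = I and the state is unchanged.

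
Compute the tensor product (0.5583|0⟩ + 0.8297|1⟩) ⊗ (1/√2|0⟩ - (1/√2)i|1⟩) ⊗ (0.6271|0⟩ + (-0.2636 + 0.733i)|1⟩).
0.2476|000⟩ + (-0.1041 + 0.2894i)|001⟩ - 0.2476i|010⟩ + (0.2894 + 0.1041i)|011⟩ + 0.3679|100⟩ + (-0.1547 + 0.43i)|101⟩ - 0.3679i|110⟩ + (0.43 + 0.1547i)|111⟩

amp(|b₁b₂…⟩) = product of the factor amplitudes for bits b₁, b₂, …; only kets whose every factor amplitude is nonzero survive.
|000⟩: (0.5583)(1/√2)(0.6271) = 0.2476
|001⟩: (0.5583)(1/√2)(-0.2636 + 0.733i) = (-0.1041 + 0.2894i)
|010⟩: (0.5583)(-(1/√2)i)(0.6271) = -0.2476i
|011⟩: (0.5583)(-(1/√2)i)(-0.2636 + 0.733i) = (0.2894 + 0.1041i)
|100⟩: (0.8297)(1/√2)(0.6271) = 0.3679
|101⟩: (0.8297)(1/√2)(-0.2636 + 0.733i) = (-0.1547 + 0.43i)
|110⟩: (0.8297)(-(1/√2)i)(0.6271) = -0.3679i
|111⟩: (0.8297)(-(1/√2)i)(-0.2636 + 0.733i) = (0.43 + 0.1547i)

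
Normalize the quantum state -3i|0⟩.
-i|0⟩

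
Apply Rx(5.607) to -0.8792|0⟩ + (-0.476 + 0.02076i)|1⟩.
(0.8363 + 0.1579i)|0⟩ + (0.4491 + 0.272i)|1⟩

Rx(5.607) = [[cos(θ/2), −i·sin(θ/2)], [−i·sin(θ/2), cos(θ/2)]]; θ = 5.607, cos(θ/2) ≈ -0.943389, sin(θ/2) ≈ 0.331688.
With a = amp(|0⟩) = -0.8792 and b = amp(|1⟩) = (-0.476 + 0.02076i):
new amp(|0⟩) = (-0.943389)·a + (-0.331688i)·b = (0.8363 + 0.1579i)
new amp(|1⟩) = (-0.331688i)·a + (-0.943389)·b = (0.4491 + 0.272i)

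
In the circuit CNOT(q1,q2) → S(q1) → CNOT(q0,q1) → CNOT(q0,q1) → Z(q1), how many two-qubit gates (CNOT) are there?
3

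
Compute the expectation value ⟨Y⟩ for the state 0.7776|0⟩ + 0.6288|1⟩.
0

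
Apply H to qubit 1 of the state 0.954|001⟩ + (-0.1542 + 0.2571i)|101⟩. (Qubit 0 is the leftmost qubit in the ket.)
0.6746|001⟩ + 0.6746|011⟩ + (-0.109 + 0.1818i)|101⟩ + (-0.109 + 0.1818i)|111⟩

H on qubit 1 mixes each pair of kets that differ only in qubit 1: amplitudes (a, b) of (|…0…⟩, |…1…⟩) become ((a + b)/√2, (a − b)/√2). Kets absent from the input have amplitude 0.
(|001⟩, |011⟩): (a, b) = (0.954, 0) → (0.6746, 0.6746)
(|101⟩, |111⟩): (a, b) = ((-0.1542 + 0.2571i), 0) → ((-0.109 + 0.1818i), (-0.109 + 0.1818i))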